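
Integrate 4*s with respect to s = 2*s^2 + C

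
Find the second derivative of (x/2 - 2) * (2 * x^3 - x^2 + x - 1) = 12*x^2 - 27*x + 5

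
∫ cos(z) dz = sin(z) + C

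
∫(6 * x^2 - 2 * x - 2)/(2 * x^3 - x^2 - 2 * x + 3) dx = log(2*x^3 - x^2 - 2*x + 3) + C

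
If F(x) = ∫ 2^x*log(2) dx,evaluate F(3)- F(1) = 6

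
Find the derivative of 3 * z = 3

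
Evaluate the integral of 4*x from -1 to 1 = 0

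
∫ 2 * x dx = x^2 + C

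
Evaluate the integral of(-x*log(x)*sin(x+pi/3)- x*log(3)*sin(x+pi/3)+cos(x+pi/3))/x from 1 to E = log(3*E)*cos(pi/3 + E) - log(3)*cos(1 + pi/3)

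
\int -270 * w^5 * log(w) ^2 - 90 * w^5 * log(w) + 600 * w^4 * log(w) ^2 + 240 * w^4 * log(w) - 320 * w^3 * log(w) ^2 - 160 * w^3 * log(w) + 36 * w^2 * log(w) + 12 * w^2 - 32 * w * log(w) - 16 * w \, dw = w^2*(3*w - 4)*(-5*w^2*(3*w - 4)*log(w) + 4)*log(w) + C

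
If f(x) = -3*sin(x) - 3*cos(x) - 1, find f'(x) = 3*sin(x) - 3*cos(x)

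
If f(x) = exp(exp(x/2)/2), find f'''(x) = exp(x/2 + exp(x/2)/2)/16 + 3*exp(x + exp(x/2)/2)/32 + exp(3*x/2 + exp(x/2)/2)/64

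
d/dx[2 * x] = 2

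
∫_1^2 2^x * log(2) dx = 2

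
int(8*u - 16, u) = 4*u^2 - 16*u + C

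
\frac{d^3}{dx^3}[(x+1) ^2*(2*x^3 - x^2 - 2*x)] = 120*x^2 + 72*x - 12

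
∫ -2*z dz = -z^2 + C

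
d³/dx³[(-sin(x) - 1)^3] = 3*(9*sin(x)^2 + 8*sin(x) - 1)*cos(x)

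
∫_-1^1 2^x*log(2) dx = 3/2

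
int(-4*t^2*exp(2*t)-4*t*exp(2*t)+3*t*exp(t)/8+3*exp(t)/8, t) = t*(-16*t*exp(t) + 3)*exp(t)/8 + C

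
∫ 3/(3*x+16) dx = log(3*x/4 + 4) + C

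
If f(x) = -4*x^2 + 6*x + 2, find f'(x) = 6 - 8*x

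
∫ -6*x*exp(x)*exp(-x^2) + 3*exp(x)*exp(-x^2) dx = 3*exp(-x*(x - 1)) + C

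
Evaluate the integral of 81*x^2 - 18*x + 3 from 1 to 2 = 165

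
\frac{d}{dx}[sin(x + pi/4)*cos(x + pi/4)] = -sin(2*x)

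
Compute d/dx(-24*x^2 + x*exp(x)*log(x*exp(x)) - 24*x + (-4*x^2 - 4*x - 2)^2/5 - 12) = 64*x^3/5 + 96*x^2/5 + x*(x + log(x))*exp(x) + x*exp(x) - 176*x/5 + (x + log(x))*exp(x) + exp(x) - 104/5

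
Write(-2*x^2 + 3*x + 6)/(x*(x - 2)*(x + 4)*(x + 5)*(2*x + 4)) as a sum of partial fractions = -59/(210*(x + 5)) + 19/(48*(x + 4)) - 1/(12*(x + 2)) + 1/(168*(x - 2)) - 3/(80*x)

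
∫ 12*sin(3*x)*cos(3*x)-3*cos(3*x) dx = -sin(3*x) - cos(6*x) + C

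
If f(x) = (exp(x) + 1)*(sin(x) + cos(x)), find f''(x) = sqrt(2)*(2*exp(x)*cos(x + pi/4) - sin(x + pi/4))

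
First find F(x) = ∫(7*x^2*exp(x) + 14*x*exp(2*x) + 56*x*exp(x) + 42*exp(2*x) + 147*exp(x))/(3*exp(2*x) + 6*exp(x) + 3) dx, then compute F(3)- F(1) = -154*E/(3*(1 + E)) + 98*exp(3)/(1 + exp(3))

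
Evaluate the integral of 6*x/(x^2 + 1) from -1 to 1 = 0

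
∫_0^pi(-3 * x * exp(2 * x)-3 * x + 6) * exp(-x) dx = (3 - 3*pi)*(-exp(-pi) + exp(pi))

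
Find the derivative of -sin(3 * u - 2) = -3*cos(3*u - 2)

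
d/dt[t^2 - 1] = 2*t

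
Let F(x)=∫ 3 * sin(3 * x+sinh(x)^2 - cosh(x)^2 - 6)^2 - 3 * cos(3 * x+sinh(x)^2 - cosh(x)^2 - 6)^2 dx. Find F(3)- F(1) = -sin(2*(-sinh(1)^2 + cosh(1)^2 + 3))/2 - sin(2*(-cosh(3)^2 + 3 + sinh(3)^2))/2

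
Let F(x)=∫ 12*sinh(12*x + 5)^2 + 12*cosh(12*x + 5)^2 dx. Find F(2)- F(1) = -sinh(34)/2 + sinh(58)/2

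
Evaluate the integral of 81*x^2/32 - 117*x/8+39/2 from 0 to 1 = 417/32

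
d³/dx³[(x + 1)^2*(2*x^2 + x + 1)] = 48*x + 30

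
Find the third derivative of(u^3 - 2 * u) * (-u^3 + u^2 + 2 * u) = -120*u^3 + 60*u^2 + 96*u - 12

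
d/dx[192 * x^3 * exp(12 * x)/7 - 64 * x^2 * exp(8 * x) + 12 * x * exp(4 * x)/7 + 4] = 2304*x^3*exp(12*x)/7 + 576*x^2*exp(12*x)/7 - 512*x^2*exp(8*x) - 128*x*exp(8*x) + 48*x*exp(4*x)/7 + 12*exp(4*x)/7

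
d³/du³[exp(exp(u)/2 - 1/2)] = exp(u + exp(u)/2 - 1/2)/2 + 3*exp(2*u + exp(u)/2 - 1/2)/4 + exp(3*u + exp(u)/2 - 1/2)/8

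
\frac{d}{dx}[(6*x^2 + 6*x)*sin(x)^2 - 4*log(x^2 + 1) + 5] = (6*x^4*sin(2*x) - 6*sqrt(2)*x^3*cos(2*x + pi/4) + 6*x^3 + 6*x^2*sin(2*x) - 3*x^2*cos(2*x) + 3*x^2 - 6*sqrt(2)*x*cos(2*x + pi/4) - 2*x - 3*cos(2*x) + 3)/(x^2 + 1)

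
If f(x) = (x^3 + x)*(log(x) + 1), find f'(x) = 3*x^2*log(x) + 4*x^2 + log(x) + 2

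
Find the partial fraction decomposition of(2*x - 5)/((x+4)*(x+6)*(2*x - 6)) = -17/(36*(x + 6)) + 13/(28*(x + 4)) + 1/(126*(x - 3))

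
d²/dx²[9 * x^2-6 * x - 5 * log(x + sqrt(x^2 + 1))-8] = (72*x^6 + 72*x^5*sqrt(x^2 + 1) + 182*x^4 + 146*x^3*sqrt(x^2 + 1) + 123*x^2 + 59*x*sqrt(x^2 + 1) + 18)/(4*x^6 + 4*x^5*sqrt(x^2 + 1) + 9*x^4 + 7*x^3*sqrt(x^2 + 1) + 6*x^2 + 3*x*sqrt(x^2 + 1) + 1)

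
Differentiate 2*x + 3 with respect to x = 2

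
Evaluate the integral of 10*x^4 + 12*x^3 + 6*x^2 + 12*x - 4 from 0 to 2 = 144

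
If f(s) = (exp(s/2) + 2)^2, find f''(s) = exp(s/2) + exp(s)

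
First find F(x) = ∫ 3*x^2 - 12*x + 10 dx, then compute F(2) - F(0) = 4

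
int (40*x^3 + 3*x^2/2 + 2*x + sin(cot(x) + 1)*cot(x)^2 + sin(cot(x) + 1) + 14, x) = 10*x^4 + x^3/2 + x^2 + 14*x + cos(cot(x) + 1) + C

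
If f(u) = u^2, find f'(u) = 2*u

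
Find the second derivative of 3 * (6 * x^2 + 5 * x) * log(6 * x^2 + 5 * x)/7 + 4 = (216*x^2*log(6*x^2 + 5*x) + 648*x^2 + 180*x*log(6*x^2 + 5*x) + 540*x + 75)/(42*x^2 + 35*x)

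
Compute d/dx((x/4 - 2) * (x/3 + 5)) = x/6 + 7/12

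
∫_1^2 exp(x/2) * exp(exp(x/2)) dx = -2*exp(exp(1/2)) + 2*exp(E)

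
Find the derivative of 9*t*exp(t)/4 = 9*t*exp(t)/4 + 9*exp(t)/4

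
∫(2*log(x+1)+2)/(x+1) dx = (log(x + 1) + 2)*log(x + 1) + C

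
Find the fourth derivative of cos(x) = cos(x)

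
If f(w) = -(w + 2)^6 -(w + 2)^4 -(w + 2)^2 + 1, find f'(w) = -6*w^5 - 60*w^4 - 244*w^3 - 504*w^2 - 530*w - 228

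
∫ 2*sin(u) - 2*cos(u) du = -2*sqrt(2)*sin(u + pi/4) + C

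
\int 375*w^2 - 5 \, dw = 125*w^3 - 5*w + C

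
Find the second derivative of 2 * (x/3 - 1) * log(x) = (2*x + 6)/(3*x^2)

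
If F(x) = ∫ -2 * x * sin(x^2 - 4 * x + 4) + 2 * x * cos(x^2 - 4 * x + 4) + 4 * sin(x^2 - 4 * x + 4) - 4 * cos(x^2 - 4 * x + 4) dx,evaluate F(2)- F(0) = -cos(4) - sin(4) + 1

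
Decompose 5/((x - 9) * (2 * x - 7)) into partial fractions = -10/(11*(2*x - 7)) + 5/(11*(x - 9))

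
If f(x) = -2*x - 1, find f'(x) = -2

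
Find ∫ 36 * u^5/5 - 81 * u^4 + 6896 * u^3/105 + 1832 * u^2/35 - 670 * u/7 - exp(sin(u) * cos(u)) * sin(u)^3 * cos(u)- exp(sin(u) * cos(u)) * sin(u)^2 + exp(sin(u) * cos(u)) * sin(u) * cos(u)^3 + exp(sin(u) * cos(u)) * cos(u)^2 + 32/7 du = 6*u^6/5 - 81*u^5/5 + 1724*u^4/105 + 1832*u^3/105 - 335*u^2/7 + 32*u/7 + exp(sin(2*u)/2)*sin(2*u)/2 + 36 + C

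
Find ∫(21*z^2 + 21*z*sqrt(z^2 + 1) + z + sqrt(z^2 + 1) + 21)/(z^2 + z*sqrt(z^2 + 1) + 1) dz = 21*z + log(z + sqrt(z^2 + 1)) + C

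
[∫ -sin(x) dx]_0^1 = -1 + cos(1)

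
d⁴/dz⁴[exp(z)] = exp(z)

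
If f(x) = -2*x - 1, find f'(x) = -2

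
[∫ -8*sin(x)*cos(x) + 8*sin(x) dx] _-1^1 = 0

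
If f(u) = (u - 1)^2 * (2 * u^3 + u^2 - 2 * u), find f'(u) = 10*u^4 - 12*u^3 - 6*u^2 + 10*u - 2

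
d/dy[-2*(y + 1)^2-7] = -4*y - 4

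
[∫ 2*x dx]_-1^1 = 0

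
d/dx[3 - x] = -1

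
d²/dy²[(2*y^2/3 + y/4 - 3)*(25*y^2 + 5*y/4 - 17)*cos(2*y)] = -200*y^4*cos(2*y)/3 - 800*y^3*sin(2*y)/3 - 85*y^3*cos(2*y)/3 - 85*y^2*sin(2*y) + 6529*y^2*cos(2*y)/12 + 4129*y*sin(2*y)/6 + 149*y*cos(2*y)/2 + 32*sin(2*y) - 9025*cos(2*y)/24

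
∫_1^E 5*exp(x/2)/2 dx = -5*exp(1/2) + 5*exp(E/2)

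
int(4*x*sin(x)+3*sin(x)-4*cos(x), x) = (-4*x - 3)*cos(x) + C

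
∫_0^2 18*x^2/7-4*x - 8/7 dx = -24/7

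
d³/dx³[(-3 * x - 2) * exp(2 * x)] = -24*x*exp(2*x) - 52*exp(2*x)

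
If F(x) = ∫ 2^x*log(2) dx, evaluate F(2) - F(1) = 2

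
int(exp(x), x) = exp(x) + C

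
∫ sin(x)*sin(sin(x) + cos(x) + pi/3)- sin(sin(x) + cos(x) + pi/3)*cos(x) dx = cos(sqrt(2)*sin(x + pi/4) + pi/3) + C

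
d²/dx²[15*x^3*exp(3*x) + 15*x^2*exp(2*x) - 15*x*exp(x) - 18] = 135*x^3*exp(3*x) + 270*x^2*exp(3*x) + 60*x^2*exp(2*x) + 90*x*exp(3*x) + 120*x*exp(2*x) - 15*x*exp(x) + 30*exp(2*x) - 30*exp(x)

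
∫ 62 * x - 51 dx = 31*x^2 - 51*x + C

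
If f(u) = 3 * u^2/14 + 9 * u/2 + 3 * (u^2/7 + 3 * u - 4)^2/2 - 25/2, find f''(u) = 18*u^2/49 + 54*u/7 + 24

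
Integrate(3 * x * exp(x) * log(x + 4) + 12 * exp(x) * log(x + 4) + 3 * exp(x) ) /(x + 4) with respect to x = 3*exp(x)*log(x + 4) + C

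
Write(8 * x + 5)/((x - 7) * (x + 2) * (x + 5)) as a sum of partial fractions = -35/(36*(x + 5)) + 11/(27*(x + 2)) + 61/(108*(x - 7))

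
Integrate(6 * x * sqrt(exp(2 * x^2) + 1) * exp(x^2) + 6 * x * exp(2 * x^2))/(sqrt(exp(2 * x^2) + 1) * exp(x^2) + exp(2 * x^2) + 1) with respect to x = 3*log(sqrt(exp(2*x^2) + 1) + exp(x^2)) + C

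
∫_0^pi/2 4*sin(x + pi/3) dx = 2 + 2*sqrt(3)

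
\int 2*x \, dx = x^2 + C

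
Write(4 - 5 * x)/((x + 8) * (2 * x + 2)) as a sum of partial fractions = -22/(7*(x + 8)) + 9/(14*(x + 1))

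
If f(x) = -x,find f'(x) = -1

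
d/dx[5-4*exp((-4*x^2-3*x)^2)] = -256*x^3*exp(16*x^4 + 24*x^3 + 9*x^2) - 288*x^2*exp(16*x^4 + 24*x^3 + 9*x^2) - 72*x*exp(16*x^4 + 24*x^3 + 9*x^2)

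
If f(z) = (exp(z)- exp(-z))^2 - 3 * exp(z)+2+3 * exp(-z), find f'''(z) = (8*exp(4*z) - 3*exp(3*z) - 3*exp(z) - 8)*exp(-2*z)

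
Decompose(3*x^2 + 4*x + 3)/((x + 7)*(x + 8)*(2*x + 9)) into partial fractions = 183/(35*(2*x + 9)) + 163/(7*(x + 8)) - 122/(5*(x + 7))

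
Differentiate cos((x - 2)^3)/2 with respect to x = -3*(x - 2)^2*sin(x^3 - 6*x^2 + 12*x - 8)/2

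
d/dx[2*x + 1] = 2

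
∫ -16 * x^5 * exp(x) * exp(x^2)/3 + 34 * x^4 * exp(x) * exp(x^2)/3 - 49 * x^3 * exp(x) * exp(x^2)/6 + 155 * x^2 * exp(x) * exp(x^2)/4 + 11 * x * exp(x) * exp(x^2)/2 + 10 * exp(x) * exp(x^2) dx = -x*(32*x^3 - 84*x^2 + 27*x - 120)*exp(x*(x + 1))/12 + C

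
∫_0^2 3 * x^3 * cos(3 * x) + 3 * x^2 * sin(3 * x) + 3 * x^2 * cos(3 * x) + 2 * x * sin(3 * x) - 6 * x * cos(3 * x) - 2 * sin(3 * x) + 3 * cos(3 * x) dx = 9*sin(6)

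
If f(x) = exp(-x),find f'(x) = -exp(-x)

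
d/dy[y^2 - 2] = 2*y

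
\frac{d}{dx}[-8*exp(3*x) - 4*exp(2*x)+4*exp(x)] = -24*exp(3*x) - 8*exp(2*x) + 4*exp(x)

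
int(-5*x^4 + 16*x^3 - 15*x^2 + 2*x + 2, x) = -x^5 + 4*x^4 - 5*x^3 + x^2 + 2*x + C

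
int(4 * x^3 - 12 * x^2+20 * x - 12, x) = x^4 - 4*x^3 + 10*x^2 - 12*x + C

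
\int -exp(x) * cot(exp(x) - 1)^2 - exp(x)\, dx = cot(exp(x) - 1) + C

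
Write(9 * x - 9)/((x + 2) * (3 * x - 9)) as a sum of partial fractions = 9/(5*(x + 2)) + 6/(5*(x - 3))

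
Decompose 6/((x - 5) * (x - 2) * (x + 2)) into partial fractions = 3/(14*(x + 2)) - 1/(2*(x - 2)) + 2/(7*(x - 5))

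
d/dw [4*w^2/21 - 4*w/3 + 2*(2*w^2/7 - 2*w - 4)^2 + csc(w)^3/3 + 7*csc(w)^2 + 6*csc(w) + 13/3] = 32*w^3/49 - 48*w^2/7 + 152*w/21 - cot(w)*csc(w)^3 - 14*cot(w)*csc(w)^2 - 6*cot(w)*csc(w) + 92/3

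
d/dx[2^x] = 2^x*log(2)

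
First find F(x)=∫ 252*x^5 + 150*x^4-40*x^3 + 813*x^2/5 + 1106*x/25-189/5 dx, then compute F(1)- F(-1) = 464/5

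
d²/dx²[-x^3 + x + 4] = -6*x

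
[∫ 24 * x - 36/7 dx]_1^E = -36*E/7 - 48/7 + 12*exp(2)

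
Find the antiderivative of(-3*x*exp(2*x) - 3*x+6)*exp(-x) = -6*(x - 1)*sinh(x) + C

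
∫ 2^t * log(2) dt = 2^t + C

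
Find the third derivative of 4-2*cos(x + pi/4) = -2*sin(x + pi/4)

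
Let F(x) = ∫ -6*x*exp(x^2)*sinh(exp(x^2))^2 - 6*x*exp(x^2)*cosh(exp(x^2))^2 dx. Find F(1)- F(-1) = 0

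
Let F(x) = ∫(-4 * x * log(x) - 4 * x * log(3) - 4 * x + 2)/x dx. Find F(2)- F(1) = -6*log(6) + 2*log(3)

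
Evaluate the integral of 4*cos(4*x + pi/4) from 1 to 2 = sin(pi/4 + 8) - sin(pi/4 + 4)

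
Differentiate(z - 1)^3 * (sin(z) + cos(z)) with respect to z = (z - 1)^2*(sqrt(2)*z*cos(z + pi/4) + 4*sin(z) + 2*cos(z))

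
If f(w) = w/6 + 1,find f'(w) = 1/6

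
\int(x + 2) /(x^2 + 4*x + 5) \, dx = log((x + 2)^2 + 1)/2 + C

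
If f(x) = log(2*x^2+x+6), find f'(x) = (4*x + 1)/(2*x^2 + x + 6)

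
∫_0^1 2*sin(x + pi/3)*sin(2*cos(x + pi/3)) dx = -cos(1) + cos(2*cos(1 + pi/3))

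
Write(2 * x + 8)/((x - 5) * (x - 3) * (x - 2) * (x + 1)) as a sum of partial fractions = -1/(12*(x + 1)) + 4/(3*(x - 2)) - 7/(4*(x - 3)) + 1/(2*(x - 5))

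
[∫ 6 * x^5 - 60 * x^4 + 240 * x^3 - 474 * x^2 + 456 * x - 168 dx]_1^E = ((-2 + E)^3 + 1)^2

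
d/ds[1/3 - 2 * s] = -2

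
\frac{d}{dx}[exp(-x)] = -exp(-x)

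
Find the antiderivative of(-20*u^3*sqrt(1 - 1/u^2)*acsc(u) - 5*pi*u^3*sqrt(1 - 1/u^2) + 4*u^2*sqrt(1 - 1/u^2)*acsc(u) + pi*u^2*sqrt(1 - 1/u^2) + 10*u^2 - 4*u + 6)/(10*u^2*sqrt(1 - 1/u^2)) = -(4*acsc(u) + pi)*(5*u^2 - 2*u + 3)/20 + C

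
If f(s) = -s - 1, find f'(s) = -1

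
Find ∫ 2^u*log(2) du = 2^u + C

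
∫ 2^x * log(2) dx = 2^x + C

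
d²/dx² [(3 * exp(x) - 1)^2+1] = 36*exp(2*x) - 6*exp(x)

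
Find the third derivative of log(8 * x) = 2/x^3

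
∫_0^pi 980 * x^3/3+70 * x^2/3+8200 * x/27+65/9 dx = -60 + 5*pi/9 + 35*pi^2/3 + 5*(pi/3 + 6 + 7*pi^2)^2/3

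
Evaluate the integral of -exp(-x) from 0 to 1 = -1 + exp(-1)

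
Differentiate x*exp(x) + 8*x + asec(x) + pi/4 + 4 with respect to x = (x^3*sqrt(1 - 1/x^2)*exp(x) + x^2*sqrt(1 - 1/x^2)*exp(x) + 8*x^2*sqrt(1 - 1/x^2) + 1)/(x^2*sqrt(1 - 1/x^2))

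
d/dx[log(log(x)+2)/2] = 1/(2*x*log(x) + 4*x)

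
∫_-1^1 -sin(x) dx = 0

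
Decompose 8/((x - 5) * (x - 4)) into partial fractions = -8/(x - 4) + 8/(x - 5)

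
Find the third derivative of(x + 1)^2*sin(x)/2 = -x^2*cos(x)/2 - 3*x*sin(x) - x*cos(x) - 3*sin(x) + 5*cos(x)/2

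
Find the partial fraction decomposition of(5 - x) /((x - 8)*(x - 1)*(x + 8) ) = 13/(144*(x + 8)) - 4/(63*(x - 1)) - 3/(112*(x - 8))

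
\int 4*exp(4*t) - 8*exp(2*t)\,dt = (exp(2*t) - 2)^2 + C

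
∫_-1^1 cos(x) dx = 2*sin(1)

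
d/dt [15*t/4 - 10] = 15/4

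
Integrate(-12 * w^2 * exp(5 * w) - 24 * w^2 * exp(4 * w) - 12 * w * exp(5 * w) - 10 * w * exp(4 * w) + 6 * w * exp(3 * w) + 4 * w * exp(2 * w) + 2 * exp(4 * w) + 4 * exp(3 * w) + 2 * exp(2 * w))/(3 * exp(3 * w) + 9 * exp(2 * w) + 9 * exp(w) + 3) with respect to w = 2*(-3*w^2*exp(4*w) + w*exp(3*w) + w*exp(2*w) - 3*exp(2*w) - 6*exp(w) - 3)/(3*(exp(2*w) + 2*exp(w) + 1)) + C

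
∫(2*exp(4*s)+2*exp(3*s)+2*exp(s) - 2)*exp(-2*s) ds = (exp(2*s) + exp(s) - 1)^2*exp(-2*s) + C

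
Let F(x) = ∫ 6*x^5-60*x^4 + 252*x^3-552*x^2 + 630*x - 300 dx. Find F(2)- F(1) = -7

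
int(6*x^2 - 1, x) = 2*x^3 - x + C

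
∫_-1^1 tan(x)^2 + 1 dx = 2*tan(1)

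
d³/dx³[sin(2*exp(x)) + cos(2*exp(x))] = 2*sqrt(2)*(-4*exp(2*x)*cos(2*exp(x) + pi/4) - 6*exp(x)*sin(2*exp(x) + pi/4) + cos(2*exp(x) + pi/4))*exp(x)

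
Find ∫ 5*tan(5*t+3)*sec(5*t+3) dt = sec(5*t + 3) + C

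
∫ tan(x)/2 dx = log(sec(x))/2 + C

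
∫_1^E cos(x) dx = -sin(1) + sin(E)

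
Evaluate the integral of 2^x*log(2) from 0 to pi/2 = -1 + 2^(pi/2)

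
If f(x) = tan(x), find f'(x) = cos(x)^(-2)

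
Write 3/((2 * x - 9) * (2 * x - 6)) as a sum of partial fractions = 1/(2*x - 9) - 1/(2*(x - 3))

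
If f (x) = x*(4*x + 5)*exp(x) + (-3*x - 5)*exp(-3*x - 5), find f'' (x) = (4*x^2*exp(4*x + 5) + 21*x*exp(4*x + 5) - 27*x + 18*exp(4*x + 5) - 27)*exp(-3*x - 5)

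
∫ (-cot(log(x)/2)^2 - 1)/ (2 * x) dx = cot(log(x)/2) + C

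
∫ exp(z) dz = exp(z) + C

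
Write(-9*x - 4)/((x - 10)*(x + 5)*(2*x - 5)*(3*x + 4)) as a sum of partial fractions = 108/(4301*(3*x + 4)) + 212/(5175*(2*x - 5)) - 41/(2475*(x + 5)) - 47/(3825*(x - 10))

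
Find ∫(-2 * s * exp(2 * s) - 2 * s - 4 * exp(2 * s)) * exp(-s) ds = -4*(s + 1)*sinh(s) + C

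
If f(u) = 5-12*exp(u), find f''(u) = -12*exp(u)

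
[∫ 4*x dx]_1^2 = 6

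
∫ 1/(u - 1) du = log(3 - 3*u) + C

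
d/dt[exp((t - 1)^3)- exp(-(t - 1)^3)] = (3*t^2*exp(2*t^3 - 6*t^2 + 6*t - 2) + 3*t^2 - 6*t*exp(2*t^3 - 6*t^2 + 6*t - 2) - 6*t + 3*exp(2*t^3 - 6*t^2 + 6*t - 2) + 3)*exp(-t^3 + 3*t^2 - 3*t + 1)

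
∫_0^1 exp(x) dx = -1 + E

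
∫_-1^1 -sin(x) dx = 0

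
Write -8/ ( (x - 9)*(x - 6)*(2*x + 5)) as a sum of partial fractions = -32/(391*(2*x + 5)) + 8/(51*(x - 6)) - 8/(69*(x - 9))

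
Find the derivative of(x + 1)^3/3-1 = x^2 + 2*x + 1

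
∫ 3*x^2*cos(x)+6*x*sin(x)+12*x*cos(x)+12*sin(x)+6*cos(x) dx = (3*(x + 2)^2 - 6)*sin(x) + C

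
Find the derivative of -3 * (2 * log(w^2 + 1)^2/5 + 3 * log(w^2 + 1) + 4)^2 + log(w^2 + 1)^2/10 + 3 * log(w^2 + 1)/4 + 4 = (-192*w*log(w^2 + 1)^3 - 2160*w*log(w^2 + 1)^2 - 7300*w*log(w^2 + 1) - 7125*w)/(50*w^2 + 50)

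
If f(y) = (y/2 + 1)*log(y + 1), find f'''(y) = (1 - y)/(2*y^3 + 6*y^2 + 6*y + 2)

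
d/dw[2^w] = 2^w*log(2)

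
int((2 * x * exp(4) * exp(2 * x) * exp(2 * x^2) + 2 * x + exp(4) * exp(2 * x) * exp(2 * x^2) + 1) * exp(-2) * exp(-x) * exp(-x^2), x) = 2*sinh(x^2 + x + 2) + C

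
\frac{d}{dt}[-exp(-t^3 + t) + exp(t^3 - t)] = 3*t^2*exp(-t^3 + t) + 3*t^2*exp(t^3 - t) - exp(-t^3 + t) - exp(t^3 - t)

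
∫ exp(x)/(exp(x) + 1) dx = log(exp(x) + 1) + C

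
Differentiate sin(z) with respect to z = cos(z)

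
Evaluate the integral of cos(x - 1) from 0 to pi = 2*sin(1)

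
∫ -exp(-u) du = exp(-u) + C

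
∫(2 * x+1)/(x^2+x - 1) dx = log(x^2 + x - 1) + C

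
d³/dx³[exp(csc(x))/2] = (1/2 + 3/(2*sin(x)) - 3/sin(x)^2 - 3/sin(x)^3 - cos(x)^2/(2*sin(x)^4))*exp(1/sin(x))*cos(x)/sin(x)^2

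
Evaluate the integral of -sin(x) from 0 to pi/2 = -1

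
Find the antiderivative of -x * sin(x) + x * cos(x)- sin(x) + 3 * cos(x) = sqrt(2)*(x + 2)*sin(x + pi/4) + C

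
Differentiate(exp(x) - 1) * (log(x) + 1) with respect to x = (x*exp(x)*log(x) + x*exp(x) + exp(x) - 1)/x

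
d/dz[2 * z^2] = 4*z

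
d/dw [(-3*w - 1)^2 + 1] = 18*w + 6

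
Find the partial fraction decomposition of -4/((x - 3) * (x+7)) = 2/(5*(x + 7)) - 2/(5*(x - 3))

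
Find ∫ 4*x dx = 2*x^2 + C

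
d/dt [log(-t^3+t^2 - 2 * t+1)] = (3*t^2 - 2*t + 2)/(t^3 - t^2 + 2*t - 1)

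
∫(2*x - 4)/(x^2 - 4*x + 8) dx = log((x - 2)^2 + 4) + C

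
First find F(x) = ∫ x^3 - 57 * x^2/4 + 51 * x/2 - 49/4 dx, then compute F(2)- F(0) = -15/2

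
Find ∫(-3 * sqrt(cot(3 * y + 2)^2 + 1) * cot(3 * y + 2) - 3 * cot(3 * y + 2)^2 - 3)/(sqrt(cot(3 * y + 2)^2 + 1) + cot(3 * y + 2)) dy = log(sqrt(sin(3*y + 2)^(-2)) + cot(3*y + 2)) + C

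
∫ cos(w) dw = sin(w) + C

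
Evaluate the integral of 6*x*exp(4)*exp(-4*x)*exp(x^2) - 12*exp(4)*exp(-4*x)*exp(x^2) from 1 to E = -3*E + 3*exp((-2 + E)^2)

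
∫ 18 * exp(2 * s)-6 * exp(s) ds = (3*exp(s) - 1)^2 + C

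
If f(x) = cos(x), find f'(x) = -sin(x)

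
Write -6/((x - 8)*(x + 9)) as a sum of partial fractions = 6/(17*(x + 9)) - 6/(17*(x - 8))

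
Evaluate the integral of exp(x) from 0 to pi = -1 + exp(pi)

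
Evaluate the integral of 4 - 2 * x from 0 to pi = -2*pi*(-2 + pi/2)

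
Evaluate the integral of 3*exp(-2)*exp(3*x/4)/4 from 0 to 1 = -exp(-2) + exp(-5/4)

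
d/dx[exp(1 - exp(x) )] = -exp(x - exp(x) + 1)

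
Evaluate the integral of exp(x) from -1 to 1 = E - exp(-1)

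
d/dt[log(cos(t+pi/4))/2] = -tan(t + pi/4)/2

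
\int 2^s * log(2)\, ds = 2^s + C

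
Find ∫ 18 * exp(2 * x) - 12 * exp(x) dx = (3*exp(x) - 2)^2 + C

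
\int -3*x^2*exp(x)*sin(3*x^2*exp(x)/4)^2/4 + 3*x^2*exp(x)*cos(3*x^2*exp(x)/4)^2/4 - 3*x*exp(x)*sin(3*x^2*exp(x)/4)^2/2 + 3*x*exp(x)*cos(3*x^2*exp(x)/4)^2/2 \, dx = sin(3*x^2*exp(x)/2)/2 + C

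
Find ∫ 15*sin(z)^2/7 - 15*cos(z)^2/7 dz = -15*sin(2*z)/14 + C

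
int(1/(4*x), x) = log(x)/4 + C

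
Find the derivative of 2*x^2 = 4*x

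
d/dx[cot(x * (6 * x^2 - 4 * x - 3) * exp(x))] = (-6*x^3 - 14*x^2 + 11*x + 3)*exp(x)/sin(x*(-6*x^2 + 4*x + 3)*exp(x))^2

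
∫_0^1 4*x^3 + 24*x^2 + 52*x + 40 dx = 75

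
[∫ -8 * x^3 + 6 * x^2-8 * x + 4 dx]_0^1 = 0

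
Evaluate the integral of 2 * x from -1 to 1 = 0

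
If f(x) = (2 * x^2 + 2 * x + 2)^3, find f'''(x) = 960*x^3 + 1440*x^2 + 1152*x + 336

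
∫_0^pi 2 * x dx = pi^2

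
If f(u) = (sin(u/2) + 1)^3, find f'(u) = 3*sin(u)/2 + 15*cos(u/2)/8 - 3*cos(3*u/2)/8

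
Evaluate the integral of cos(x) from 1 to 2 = -sin(1) + sin(2)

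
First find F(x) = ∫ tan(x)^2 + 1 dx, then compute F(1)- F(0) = tan(1)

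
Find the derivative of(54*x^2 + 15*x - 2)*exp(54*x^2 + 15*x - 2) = 5832*x^3*exp(54*x^2 + 15*x - 2) + 2430*x^2*exp(54*x^2 + 15*x - 2) + 117*x*exp(54*x^2 + 15*x - 2) - 15*exp(54*x^2 + 15*x - 2)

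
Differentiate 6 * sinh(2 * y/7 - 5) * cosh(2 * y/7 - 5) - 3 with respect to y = 12*cosh(4*y/7 - 10)/7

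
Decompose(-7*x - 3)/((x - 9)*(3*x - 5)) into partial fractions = 2/(3*x - 5) - 3/(x - 9)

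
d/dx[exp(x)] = exp(x)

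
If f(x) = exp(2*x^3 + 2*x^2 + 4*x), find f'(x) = 6*x^2*exp(2*x^3 + 2*x^2 + 4*x) + 4*x*exp(2*x^3 + 2*x^2 + 4*x) + 4*exp(2*x^3 + 2*x^2 + 4*x)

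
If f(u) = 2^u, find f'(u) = 2^u*log(2)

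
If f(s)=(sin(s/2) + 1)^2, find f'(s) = sin(s)/2 + cos(s/2)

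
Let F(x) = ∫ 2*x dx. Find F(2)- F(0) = 4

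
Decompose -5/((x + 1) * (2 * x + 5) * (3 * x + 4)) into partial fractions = 45/(7*(3*x + 4)) - 20/(21*(2*x + 5)) - 5/(3*(x + 1))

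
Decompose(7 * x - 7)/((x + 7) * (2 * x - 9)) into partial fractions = 49/(23*(2*x - 9)) + 56/(23*(x + 7))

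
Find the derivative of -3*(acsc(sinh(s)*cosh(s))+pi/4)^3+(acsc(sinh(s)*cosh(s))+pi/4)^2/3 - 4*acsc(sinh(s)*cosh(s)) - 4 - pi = (432*acsc(sinh(2*s)/2)^2 - 32*acsc(sinh(2*s)/2) + 216*pi*acsc(sinh(2*s)/2) - 8*pi + 192 + 27*pi^2)*cosh(2*s)/(48*sqrt(1 - 8/(cosh(4*s) - 1))*sinh(s)^2*cosh(s)^2)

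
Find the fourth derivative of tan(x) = 24*tan(x)^5 + 40*tan(x)^3 + 16*tan(x)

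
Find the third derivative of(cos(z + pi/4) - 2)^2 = -4*sin(z + pi/4) + 4*cos(2*z)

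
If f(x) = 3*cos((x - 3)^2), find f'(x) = 6*(3 - x)*sin(x^2 - 6*x + 9)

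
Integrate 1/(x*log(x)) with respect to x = log(2*log(x)) + C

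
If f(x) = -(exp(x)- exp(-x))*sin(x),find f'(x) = sqrt(2)*(-exp(2*x)*sin(x + pi/4) + cos(x + pi/4))*exp(-x)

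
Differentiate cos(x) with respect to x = -sin(x)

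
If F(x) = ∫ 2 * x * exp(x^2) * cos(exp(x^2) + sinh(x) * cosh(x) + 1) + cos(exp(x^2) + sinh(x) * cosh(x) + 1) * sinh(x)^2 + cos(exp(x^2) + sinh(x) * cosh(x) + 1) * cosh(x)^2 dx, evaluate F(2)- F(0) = -sin(2) + sin(1 + sinh(2)*cosh(2) + exp(4))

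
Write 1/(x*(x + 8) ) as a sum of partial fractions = -1/(8*(x + 8)) + 1/(8*x)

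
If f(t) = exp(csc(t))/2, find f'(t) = -exp(csc(t))*cot(t)*csc(t)/2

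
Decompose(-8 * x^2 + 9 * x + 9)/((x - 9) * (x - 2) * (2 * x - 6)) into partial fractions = -5/(14*(x - 2)) + 3/(x - 3) - 93/(14*(x - 9))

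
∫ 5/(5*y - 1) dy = log(15*y - 3) + C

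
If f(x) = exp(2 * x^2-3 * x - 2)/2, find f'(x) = (4*x - 3)*exp(2*x^2 - 3*x - 2)/2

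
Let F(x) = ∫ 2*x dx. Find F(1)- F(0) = 1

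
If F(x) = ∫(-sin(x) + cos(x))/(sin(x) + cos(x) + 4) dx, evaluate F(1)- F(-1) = -log(-sin(1) + cos(1) + 4) + log(cos(1) + sin(1) + 4)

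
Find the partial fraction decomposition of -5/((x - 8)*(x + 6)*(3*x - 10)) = 45/(392*(3*x - 10)) - 5/(392*(x + 6)) - 5/(196*(x - 8))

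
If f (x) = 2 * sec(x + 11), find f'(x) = 2*tan(x + 11)*sec(x + 11)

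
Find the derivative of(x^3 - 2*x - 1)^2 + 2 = 6*x^5 - 16*x^3 - 6*x^2 + 8*x + 4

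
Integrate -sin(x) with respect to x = cos(x) + C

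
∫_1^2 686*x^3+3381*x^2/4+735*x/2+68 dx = 5164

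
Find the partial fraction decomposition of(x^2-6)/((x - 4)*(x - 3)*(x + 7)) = 43/(110*(x + 7)) - 3/(10*(x - 3)) + 10/(11*(x - 4))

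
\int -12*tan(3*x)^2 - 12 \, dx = -4*tan(3*x) + C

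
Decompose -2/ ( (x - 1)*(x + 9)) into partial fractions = 1/(5*(x + 9)) - 1/(5*(x - 1))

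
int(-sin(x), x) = cos(x) + C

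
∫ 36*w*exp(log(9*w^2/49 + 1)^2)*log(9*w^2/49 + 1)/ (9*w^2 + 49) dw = exp(log(9*w^2/49 + 1)^2) + C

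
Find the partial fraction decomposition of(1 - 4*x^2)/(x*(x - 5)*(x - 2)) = 5/(2*(x - 2)) - 33/(5*(x - 5)) + 1/(10*x)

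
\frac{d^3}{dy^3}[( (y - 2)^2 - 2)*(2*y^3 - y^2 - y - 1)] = 120*y^2 - 216*y + 42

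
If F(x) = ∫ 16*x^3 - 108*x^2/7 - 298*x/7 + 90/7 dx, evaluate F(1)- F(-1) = 108/7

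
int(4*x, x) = 2*x^2 + C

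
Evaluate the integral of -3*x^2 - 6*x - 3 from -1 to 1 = -8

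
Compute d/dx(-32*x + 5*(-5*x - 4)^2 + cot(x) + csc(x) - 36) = 250*x - cot(x)^2 - cot(x)*csc(x) + 167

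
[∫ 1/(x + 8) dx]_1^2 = -log(9/2) + log(5)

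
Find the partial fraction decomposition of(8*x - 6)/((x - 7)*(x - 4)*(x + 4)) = -19/(44*(x + 4)) - 13/(12*(x - 4)) + 50/(33*(x - 7))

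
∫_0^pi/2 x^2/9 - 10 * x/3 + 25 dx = (-5 + pi/6)^3 + 125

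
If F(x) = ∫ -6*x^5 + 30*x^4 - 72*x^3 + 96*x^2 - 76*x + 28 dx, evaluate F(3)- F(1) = -132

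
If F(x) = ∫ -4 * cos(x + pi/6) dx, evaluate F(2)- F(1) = -4*sin(pi/6 + 2) + 4*sin(pi/6 + 1)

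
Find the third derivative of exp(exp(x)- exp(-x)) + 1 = (exp(exp(x) - exp(-x)) - 3*exp(x + exp(x) - exp(-x)) + 4*exp(2*x + exp(x) - exp(-x)) + 4*exp(4*x + exp(x) - exp(-x)) + 3*exp(5*x + exp(x) - exp(-x)) + exp(6*x + exp(x) - exp(-x)))*exp(-3*x)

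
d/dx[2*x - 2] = 2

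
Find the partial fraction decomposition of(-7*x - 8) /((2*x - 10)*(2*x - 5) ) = 51/(10*(2*x - 5)) - 43/(10*(x - 5))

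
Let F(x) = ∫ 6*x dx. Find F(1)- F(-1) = 0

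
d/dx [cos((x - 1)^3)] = -3*(x - 1)^2*sin(x^3 - 3*x^2 + 3*x - 1)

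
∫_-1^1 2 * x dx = 0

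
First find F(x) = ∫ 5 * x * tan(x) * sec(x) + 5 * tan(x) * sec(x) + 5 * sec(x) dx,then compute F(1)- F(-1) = 10*sec(1)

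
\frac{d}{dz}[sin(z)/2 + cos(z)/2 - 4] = -sin(z)/2 + cos(z)/2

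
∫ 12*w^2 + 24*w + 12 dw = 4*w^3 + 12*w^2 + 12*w + C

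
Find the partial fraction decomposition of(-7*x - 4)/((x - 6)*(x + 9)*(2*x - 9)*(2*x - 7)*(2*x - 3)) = 29/(2268*(2*x - 3)) - 57/(500*(2*x - 7)) + 71/(486*(2*x - 9)) + 59/(212625*(x + 9)) - 46/(2025*(x - 6))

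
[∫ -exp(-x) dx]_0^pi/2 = -1 + exp(-pi/2)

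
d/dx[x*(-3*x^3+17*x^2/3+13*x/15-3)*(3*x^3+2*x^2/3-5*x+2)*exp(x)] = -9*x^7*exp(x) - 48*x^6*exp(x) + 5012*x^5*exp(x)/45 + 962*x^4*exp(x)/15 - 7471*x^3*exp(x)/45 + 476*x^2*exp(x)/15 + 412*x*exp(x)/15 - 6*exp(x)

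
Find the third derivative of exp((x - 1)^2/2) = x^3*exp(x^2/2 - x + 1/2) - 3*x^2*exp(x^2/2 - x + 1/2) + 6*x*exp(x^2/2 - x + 1/2) - 4*exp(x^2/2 - x + 1/2)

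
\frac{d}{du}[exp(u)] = exp(u)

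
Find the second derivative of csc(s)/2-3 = cot(s)^2*csc(s) + csc(s)/2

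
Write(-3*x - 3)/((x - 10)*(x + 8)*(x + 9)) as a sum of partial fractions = 24/(19*(x + 9)) - 7/(6*(x + 8)) - 11/(114*(x - 10))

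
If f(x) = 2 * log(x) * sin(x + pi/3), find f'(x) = 2*(x*log(x)*cos(x + pi/3) + sin(x + pi/3))/x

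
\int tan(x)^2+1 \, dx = tan(x) + C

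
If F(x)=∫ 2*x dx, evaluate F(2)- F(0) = 4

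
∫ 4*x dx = 2*x^2 + C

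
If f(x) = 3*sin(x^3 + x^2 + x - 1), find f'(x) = 3*(3*x^2 + 2*x + 1)*cos(x^3 + x^2 + x - 1)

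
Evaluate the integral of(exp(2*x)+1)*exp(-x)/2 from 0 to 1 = -exp(-1)/2 + E/2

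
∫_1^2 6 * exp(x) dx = -6*E + 6*exp(2)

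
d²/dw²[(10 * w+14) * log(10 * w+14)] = 50/(5*w + 7)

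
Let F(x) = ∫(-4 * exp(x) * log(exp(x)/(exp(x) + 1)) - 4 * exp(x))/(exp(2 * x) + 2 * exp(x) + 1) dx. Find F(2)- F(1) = 4*E*(1 - log(1 + E))/(1 + E) - 4*(2 - log(1 + exp(2)))*exp(2)/(1 + exp(2))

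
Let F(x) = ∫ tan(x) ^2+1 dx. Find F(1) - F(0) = tan(1)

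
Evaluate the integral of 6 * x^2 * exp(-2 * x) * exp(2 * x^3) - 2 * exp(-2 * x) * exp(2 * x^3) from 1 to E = -1 + exp(-2*E + 2*exp(3))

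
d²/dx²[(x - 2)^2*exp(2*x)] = 4*x^2*exp(2*x) - 8*x*exp(2*x) + 2*exp(2*x)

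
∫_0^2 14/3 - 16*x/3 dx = -4/3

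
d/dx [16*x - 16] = 16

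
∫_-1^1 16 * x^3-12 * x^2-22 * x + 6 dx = 4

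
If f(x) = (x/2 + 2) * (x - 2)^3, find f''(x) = 6*x^2 - 6*x - 12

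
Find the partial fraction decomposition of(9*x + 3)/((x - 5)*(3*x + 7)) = 27/(11*(3*x + 7)) + 24/(11*(x - 5))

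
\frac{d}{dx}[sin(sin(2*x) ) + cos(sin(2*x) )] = -2*sin(sin(2*x))*cos(2*x) + 2*cos(2*x)*cos(sin(2*x))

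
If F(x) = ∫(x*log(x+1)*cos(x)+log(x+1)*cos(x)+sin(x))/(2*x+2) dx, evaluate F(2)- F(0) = log(3)*sin(2)/2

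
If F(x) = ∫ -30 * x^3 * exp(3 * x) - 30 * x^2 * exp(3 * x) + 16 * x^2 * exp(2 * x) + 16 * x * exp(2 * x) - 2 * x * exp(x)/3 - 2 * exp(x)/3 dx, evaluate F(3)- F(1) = -270*exp(9) - 8*exp(2) + 2*E/3 + 8*exp(3) + 72*exp(6)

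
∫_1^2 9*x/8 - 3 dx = -21/16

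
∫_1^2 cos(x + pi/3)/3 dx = -sin(1 + pi/3)/3 + sin(pi/3 + 2)/3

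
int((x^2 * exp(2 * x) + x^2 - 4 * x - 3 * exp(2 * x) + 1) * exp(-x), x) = 2*((x - 1)^2 - 2)*sinh(x) + C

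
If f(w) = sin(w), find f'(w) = cos(w)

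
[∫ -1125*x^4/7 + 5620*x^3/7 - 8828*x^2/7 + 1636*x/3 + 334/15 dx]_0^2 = -4724/105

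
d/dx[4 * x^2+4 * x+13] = 8*x + 4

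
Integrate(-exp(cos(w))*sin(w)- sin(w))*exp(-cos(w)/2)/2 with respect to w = 2*sinh(cos(w)/2) + C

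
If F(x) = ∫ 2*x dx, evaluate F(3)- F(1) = 8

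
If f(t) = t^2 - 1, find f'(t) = 2*t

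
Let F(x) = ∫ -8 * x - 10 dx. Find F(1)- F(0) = -14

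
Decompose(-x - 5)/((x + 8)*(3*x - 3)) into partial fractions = -1/(9*(x + 8)) - 2/(9*(x - 1))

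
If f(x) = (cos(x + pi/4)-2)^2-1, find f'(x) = 4*sin(x + pi/4) - cos(2*x)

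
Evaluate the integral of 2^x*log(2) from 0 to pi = -1 + 2^pi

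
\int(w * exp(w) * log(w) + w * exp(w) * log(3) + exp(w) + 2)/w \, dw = (exp(w) + 2)*log(3*w) + C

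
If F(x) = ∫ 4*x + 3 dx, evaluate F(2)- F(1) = 9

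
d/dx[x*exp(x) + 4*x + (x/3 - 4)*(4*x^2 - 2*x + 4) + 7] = 4*x^2 + x*exp(x) - 100*x/3 + exp(x) + 40/3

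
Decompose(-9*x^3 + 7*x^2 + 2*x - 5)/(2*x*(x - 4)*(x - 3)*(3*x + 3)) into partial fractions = -3/(40*(x + 1)) + 179/(72*(x - 3)) - 461/(120*(x - 4)) - 5/(72*x)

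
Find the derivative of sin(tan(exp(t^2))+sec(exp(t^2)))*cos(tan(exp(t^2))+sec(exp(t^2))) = 4*t*(sin(exp(t^2)) + 1)*exp(t^2)*sin(tan(exp(t^2)) + pi/4 + 1/cos(exp(t^2)))*cos(tan(exp(t^2)) + pi/4 + 1/cos(exp(t^2)))/cos(exp(t^2))^2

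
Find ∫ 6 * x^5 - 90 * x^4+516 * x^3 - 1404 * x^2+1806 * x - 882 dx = x^6 - 18*x^5 + 129*x^4 - 468*x^3 + 903*x^2 - 882*x + C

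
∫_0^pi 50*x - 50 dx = -25 + (-5 + 5*pi)^2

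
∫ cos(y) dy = sin(y) + C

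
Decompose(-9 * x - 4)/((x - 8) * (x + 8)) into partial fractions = -17/(4*(x + 8)) - 19/(4*(x - 8))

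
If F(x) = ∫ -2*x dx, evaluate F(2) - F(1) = -3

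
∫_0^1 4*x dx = 2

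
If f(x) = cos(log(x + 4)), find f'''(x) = (-sin(log(x + 4)) + 3*cos(log(x + 4)))/(x^3 + 12*x^2 + 48*x + 64)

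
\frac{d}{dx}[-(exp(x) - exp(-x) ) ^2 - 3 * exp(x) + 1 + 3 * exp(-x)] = (-2*exp(4*x) - 3*exp(3*x) - 3*exp(x) + 2)*exp(-2*x)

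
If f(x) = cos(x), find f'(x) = -sin(x)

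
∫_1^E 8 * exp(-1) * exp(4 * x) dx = -2*exp(3) + 2*exp(-1 + 4*E)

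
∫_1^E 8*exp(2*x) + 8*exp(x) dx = -(2 + 2*E)^2 + (2 + 2*exp(E))^2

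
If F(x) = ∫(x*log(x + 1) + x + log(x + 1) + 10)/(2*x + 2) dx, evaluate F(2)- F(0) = 6*log(3)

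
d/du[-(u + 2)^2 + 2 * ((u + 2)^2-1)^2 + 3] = 8*u^3 + 48*u^2 + 86*u + 44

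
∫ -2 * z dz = -z^2 + C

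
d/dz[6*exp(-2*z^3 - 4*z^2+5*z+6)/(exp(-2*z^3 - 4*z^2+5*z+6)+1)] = (-36*z^2*exp(2*z^3 + 4*z^2 - 5*z - 6) - 48*z*exp(2*z^3 + 4*z^2 - 5*z - 6) + 30*exp(2*z^3 + 4*z^2 - 5*z - 6))/(1 + 2*exp(-6)*exp(-5*z)*exp(4*z^2)*exp(2*z^3) + exp(-12)*exp(-10*z)*exp(8*z^2)*exp(4*z^3))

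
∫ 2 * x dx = x^2 + C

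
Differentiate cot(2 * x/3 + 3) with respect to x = -2/(3*sin(2*x/3 + 3)^2)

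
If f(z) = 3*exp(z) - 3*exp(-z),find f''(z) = (3*exp(2*z) - 3)*exp(-z)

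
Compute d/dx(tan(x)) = cos(x)^(-2)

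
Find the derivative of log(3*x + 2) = 3/(3*x + 2)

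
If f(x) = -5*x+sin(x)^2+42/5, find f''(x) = 2*cos(2*x)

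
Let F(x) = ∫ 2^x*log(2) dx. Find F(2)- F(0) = 3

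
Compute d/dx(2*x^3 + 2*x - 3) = 6*x^2 + 2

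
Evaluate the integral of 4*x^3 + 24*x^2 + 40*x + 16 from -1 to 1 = 48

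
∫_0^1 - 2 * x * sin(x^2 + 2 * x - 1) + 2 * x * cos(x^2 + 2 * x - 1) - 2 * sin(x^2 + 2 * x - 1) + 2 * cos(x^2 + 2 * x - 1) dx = -cos(1) + cos(2) + sin(1) + sin(2)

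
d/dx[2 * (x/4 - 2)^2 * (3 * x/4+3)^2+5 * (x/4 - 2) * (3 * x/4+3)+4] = 9*x^3/32 - 27*x^2/16 - 39*x/8 + 57/4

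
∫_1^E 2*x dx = -1 + exp(2)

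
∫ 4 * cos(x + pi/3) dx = 4*sin(x + pi/3) + C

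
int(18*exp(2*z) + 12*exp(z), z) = (3*exp(z) + 2)^2 + C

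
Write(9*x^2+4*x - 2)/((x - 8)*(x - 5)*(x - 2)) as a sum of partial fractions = 7/(3*(x - 2)) - 27/(x - 5) + 101/(3*(x - 8))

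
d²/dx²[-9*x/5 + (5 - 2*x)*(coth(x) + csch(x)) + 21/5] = (-2*x*cosh(x)^2 - 4*x*cosh(x) - 2*x + 4*sinh(x) + 2*sinh(2*x) + 5*cosh(x)^2 + 10*cosh(x) + 5)/sinh(x)^3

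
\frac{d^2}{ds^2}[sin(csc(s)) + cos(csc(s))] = sqrt(2)*(cos(s)^2*cos(pi/4 + 1/sin(s)) + cos(pi/4 + 1/sin(s)) - sin(pi/4 + 1/sin(s))*cos(s)^2/sin(s))/sin(s)^3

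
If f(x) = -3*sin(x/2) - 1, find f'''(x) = 3*cos(x/2)/8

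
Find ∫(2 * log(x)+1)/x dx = (log(x) - 1)*(log(x) + 2) + C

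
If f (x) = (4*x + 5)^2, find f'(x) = 32*x + 40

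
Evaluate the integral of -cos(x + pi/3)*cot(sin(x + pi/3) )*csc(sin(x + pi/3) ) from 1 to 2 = -csc(sin(1 + pi/3)) + csc(sin(pi/3 + 2))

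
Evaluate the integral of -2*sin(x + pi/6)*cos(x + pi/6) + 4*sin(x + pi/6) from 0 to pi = -(-2 + sqrt(3)/2)^2 + (-2 - sqrt(3)/2)^2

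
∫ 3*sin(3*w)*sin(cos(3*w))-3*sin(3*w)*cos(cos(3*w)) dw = sqrt(2)*sin(cos(3*w) + pi/4) + C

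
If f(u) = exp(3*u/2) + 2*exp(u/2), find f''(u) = 9*exp(3*u/2)/4 + exp(u/2)/2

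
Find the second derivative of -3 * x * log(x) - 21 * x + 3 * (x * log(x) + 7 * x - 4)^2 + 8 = (6*x*log(x)^2 + 102*x*log(x) + 426*x - 27)/x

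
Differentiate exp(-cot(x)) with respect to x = exp(-cot(x))/sin(x)^2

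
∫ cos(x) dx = sin(x) + C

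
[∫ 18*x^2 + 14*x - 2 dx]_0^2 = 72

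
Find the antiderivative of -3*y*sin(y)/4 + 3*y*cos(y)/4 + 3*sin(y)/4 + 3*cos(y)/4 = 3*sqrt(2)*y*sin(y + pi/4)/4 + C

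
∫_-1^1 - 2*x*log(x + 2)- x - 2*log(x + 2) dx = -3*log(3)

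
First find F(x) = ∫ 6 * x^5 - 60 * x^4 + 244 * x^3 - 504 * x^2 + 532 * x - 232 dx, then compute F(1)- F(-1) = -824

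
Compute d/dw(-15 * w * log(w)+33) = -15*log(w) - 15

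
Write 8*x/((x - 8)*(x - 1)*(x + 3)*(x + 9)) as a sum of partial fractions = 6/(85*(x + 9)) - 1/(11*(x + 3)) - 1/(35*(x - 1)) + 64/(1309*(x - 8))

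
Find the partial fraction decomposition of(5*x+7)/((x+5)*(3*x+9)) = 3/(x + 5) - 4/(3*(x + 3))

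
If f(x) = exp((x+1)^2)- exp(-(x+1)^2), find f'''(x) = (8*x^3*exp(2*x^2 + 4*x + 2) + 8*x^3 + 24*x^2*exp(2*x^2 + 4*x + 2) + 24*x^2 + 36*x*exp(2*x^2 + 4*x + 2) + 12*x + 20*exp(2*x^2 + 4*x + 2) - 4)*exp(-x^2 - 2*x - 1)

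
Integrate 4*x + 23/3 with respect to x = 2*x^2 + 23*x/3 + C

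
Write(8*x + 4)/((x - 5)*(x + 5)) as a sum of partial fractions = 18/(5*(x + 5)) + 22/(5*(x - 5))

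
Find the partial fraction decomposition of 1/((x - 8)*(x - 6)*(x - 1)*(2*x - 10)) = -1/(280*(x - 1)) + 1/(24*(x - 5)) - 1/(20*(x - 6)) + 1/(84*(x - 8))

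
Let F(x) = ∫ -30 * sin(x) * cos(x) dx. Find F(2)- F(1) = 15*cos(4)/2 - 15*cos(2)/2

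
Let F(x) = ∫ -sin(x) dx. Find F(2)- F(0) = -1 + cos(2)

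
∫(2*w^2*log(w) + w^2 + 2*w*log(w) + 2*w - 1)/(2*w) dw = ((w + 1)^2 - 2)*log(w)/2 + C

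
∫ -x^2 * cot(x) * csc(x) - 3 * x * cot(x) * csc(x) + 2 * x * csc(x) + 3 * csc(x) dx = x*(x + 3)*csc(x) + C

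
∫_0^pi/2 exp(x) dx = -1 + exp(pi/2)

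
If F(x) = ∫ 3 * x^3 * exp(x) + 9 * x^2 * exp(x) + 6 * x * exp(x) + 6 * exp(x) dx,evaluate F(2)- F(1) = -9*E + 36*exp(2)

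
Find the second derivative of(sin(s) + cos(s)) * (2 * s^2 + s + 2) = -2*sqrt(2)*s^2*sin(s + pi/4) - 9*s*sin(s) + 7*s*cos(s) + 4*cos(s)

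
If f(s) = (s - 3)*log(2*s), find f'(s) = (s*log(s) + s*log(2) + s - 3)/s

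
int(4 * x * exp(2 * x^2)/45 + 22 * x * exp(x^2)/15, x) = (exp(x^2) + 33)*exp(x^2)/45 + C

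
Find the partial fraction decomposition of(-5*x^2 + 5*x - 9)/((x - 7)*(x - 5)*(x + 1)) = -19/(48*(x + 1)) + 109/(12*(x - 5)) - 219/(16*(x - 7))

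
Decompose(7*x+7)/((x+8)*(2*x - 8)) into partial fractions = 49/(24*(x + 8)) + 35/(24*(x - 4))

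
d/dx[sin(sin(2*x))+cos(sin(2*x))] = -2*sin(sin(2*x))*cos(2*x) + 2*cos(2*x)*cos(sin(2*x))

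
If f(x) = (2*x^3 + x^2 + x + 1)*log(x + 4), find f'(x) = (6*x^3*log(x + 4) + 2*x^3 + 26*x^2*log(x + 4) + x^2 + 9*x*log(x + 4) + x + 4*log(x + 4) + 1)/(x + 4)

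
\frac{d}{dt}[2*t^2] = 4*t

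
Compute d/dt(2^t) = 2^t*log(2)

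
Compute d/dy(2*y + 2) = 2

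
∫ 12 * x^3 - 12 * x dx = 3*x^4 - 6*x^2 + C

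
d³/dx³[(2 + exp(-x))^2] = (-4*exp(x) - 8)*exp(-2*x)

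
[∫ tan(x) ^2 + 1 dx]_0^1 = tan(1)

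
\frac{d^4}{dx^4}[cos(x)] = cos(x)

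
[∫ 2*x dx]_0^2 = 4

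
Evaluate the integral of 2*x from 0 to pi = pi^2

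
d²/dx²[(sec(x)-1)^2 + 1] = 6*tan(x)^4 + 8*tan(x)^2 + 2 + 2/cos(x) - 4/cos(x)^3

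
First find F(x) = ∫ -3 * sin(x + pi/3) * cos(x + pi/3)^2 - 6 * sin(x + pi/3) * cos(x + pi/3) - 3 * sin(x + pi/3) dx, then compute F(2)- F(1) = -(cos(1 + pi/3) + 1)^3 + (cos(pi/3 + 2) + 1)^3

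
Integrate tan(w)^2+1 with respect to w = tan(w) + C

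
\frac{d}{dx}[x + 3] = 1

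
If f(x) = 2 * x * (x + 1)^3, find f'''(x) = 48*x + 36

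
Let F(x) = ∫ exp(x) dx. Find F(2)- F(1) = -E + exp(2)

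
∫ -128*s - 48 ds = -64*s^2 - 48*s + C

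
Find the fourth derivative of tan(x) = 24*tan(x)^5 + 40*tan(x)^3 + 16*tan(x)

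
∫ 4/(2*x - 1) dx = 2*log(1 - 2*x) + C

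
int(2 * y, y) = y^2 + C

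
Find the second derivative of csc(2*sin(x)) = 2*sin(x)*cot(2*sin(x))*csc(2*sin(x)) + 8*cos(x)^2*cot(2*sin(x))^2*csc(2*sin(x)) + 4*cos(x)^2*csc(2*sin(x))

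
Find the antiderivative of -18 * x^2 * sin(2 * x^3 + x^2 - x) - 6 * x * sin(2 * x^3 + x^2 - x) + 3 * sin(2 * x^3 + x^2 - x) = 3*cos(x*(2*x^2 + x - 1)) + C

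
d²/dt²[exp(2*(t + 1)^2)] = 16*t^2*exp(2*t^2 + 4*t + 2) + 32*t*exp(2*t^2 + 4*t + 2) + 20*exp(2*t^2 + 4*t + 2)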